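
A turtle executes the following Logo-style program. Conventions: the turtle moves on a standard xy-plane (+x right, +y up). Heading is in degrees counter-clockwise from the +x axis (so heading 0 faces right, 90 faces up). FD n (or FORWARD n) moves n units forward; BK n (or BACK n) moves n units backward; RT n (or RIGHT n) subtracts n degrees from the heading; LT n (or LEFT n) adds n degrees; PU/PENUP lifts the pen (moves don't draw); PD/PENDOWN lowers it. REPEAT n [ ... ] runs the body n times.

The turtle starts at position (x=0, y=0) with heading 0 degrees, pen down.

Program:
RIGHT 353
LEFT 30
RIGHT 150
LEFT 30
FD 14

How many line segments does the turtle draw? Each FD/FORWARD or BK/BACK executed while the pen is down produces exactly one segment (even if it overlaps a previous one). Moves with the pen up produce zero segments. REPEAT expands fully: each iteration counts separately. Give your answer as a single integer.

Answer: 1

Derivation:
Executing turtle program step by step:
Start: pos=(0,0), heading=0, pen down
RT 353: heading 0 -> 7
LT 30: heading 7 -> 37
RT 150: heading 37 -> 247
LT 30: heading 247 -> 277
FD 14: (0,0) -> (1.706,-13.896) [heading=277, draw]
Final: pos=(1.706,-13.896), heading=277, 1 segment(s) drawn
Segments drawn: 1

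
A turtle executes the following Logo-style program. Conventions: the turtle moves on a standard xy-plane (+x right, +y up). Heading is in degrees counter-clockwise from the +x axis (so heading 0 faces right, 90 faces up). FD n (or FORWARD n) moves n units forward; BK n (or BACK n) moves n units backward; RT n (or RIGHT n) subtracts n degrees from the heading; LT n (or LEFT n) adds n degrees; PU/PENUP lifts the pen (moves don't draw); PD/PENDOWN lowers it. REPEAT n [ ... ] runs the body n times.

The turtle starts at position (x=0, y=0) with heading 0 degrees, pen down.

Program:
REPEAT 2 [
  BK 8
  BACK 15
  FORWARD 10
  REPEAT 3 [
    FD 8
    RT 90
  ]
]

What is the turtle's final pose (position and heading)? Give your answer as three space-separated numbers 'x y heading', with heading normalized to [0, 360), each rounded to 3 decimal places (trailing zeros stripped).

Executing turtle program step by step:
Start: pos=(0,0), heading=0, pen down
REPEAT 2 [
  -- iteration 1/2 --
  BK 8: (0,0) -> (-8,0) [heading=0, draw]
  BK 15: (-8,0) -> (-23,0) [heading=0, draw]
  FD 10: (-23,0) -> (-13,0) [heading=0, draw]
  REPEAT 3 [
    -- iteration 1/3 --
    FD 8: (-13,0) -> (-5,0) [heading=0, draw]
    RT 90: heading 0 -> 270
    -- iteration 2/3 --
    FD 8: (-5,0) -> (-5,-8) [heading=270, draw]
    RT 90: heading 270 -> 180
    -- iteration 3/3 --
    FD 8: (-5,-8) -> (-13,-8) [heading=180, draw]
    RT 90: heading 180 -> 90
  ]
  -- iteration 2/2 --
  BK 8: (-13,-8) -> (-13,-16) [heading=90, draw]
  BK 15: (-13,-16) -> (-13,-31) [heading=90, draw]
  FD 10: (-13,-31) -> (-13,-21) [heading=90, draw]
  REPEAT 3 [
    -- iteration 1/3 --
    FD 8: (-13,-21) -> (-13,-13) [heading=90, draw]
    RT 90: heading 90 -> 0
    -- iteration 2/3 --
    FD 8: (-13,-13) -> (-5,-13) [heading=0, draw]
    RT 90: heading 0 -> 270
    -- iteration 3/3 --
    FD 8: (-5,-13) -> (-5,-21) [heading=270, draw]
    RT 90: heading 270 -> 180
  ]
]
Final: pos=(-5,-21), heading=180, 12 segment(s) drawn

Answer: -5 -21 180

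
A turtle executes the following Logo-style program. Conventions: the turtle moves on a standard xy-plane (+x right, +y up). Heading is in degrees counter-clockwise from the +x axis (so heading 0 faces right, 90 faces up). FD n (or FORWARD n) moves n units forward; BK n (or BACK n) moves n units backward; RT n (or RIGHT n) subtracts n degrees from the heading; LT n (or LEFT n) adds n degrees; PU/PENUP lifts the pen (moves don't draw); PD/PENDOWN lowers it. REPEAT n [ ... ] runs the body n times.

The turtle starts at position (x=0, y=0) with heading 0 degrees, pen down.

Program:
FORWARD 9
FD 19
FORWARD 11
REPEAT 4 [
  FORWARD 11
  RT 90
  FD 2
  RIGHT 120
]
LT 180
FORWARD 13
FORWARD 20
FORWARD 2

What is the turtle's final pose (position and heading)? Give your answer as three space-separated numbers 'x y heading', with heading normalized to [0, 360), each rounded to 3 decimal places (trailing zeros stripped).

Executing turtle program step by step:
Start: pos=(0,0), heading=0, pen down
FD 9: (0,0) -> (9,0) [heading=0, draw]
FD 19: (9,0) -> (28,0) [heading=0, draw]
FD 11: (28,0) -> (39,0) [heading=0, draw]
REPEAT 4 [
  -- iteration 1/4 --
  FD 11: (39,0) -> (50,0) [heading=0, draw]
  RT 90: heading 0 -> 270
  FD 2: (50,0) -> (50,-2) [heading=270, draw]
  RT 120: heading 270 -> 150
  -- iteration 2/4 --
  FD 11: (50,-2) -> (40.474,3.5) [heading=150, draw]
  RT 90: heading 150 -> 60
  FD 2: (40.474,3.5) -> (41.474,5.232) [heading=60, draw]
  RT 120: heading 60 -> 300
  -- iteration 3/4 --
  FD 11: (41.474,5.232) -> (46.974,-4.294) [heading=300, draw]
  RT 90: heading 300 -> 210
  FD 2: (46.974,-4.294) -> (45.242,-5.294) [heading=210, draw]
  RT 120: heading 210 -> 90
  -- iteration 4/4 --
  FD 11: (45.242,-5.294) -> (45.242,5.706) [heading=90, draw]
  RT 90: heading 90 -> 0
  FD 2: (45.242,5.706) -> (47.242,5.706) [heading=0, draw]
  RT 120: heading 0 -> 240
]
LT 180: heading 240 -> 60
FD 13: (47.242,5.706) -> (53.742,16.964) [heading=60, draw]
FD 20: (53.742,16.964) -> (63.742,34.285) [heading=60, draw]
FD 2: (63.742,34.285) -> (64.742,36.017) [heading=60, draw]
Final: pos=(64.742,36.017), heading=60, 14 segment(s) drawn

Answer: 64.742 36.017 60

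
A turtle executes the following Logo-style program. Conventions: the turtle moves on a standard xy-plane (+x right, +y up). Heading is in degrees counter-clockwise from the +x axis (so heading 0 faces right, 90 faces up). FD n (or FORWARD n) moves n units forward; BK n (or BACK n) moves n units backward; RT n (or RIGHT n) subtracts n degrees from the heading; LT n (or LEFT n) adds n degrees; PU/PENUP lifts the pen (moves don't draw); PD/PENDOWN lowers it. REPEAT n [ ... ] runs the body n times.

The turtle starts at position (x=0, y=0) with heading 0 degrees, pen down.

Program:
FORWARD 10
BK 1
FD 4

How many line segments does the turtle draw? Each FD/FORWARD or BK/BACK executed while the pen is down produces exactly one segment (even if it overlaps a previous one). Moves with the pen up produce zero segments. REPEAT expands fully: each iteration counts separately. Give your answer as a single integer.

Answer: 3

Derivation:
Executing turtle program step by step:
Start: pos=(0,0), heading=0, pen down
FD 10: (0,0) -> (10,0) [heading=0, draw]
BK 1: (10,0) -> (9,0) [heading=0, draw]
FD 4: (9,0) -> (13,0) [heading=0, draw]
Final: pos=(13,0), heading=0, 3 segment(s) drawn
Segments drawn: 3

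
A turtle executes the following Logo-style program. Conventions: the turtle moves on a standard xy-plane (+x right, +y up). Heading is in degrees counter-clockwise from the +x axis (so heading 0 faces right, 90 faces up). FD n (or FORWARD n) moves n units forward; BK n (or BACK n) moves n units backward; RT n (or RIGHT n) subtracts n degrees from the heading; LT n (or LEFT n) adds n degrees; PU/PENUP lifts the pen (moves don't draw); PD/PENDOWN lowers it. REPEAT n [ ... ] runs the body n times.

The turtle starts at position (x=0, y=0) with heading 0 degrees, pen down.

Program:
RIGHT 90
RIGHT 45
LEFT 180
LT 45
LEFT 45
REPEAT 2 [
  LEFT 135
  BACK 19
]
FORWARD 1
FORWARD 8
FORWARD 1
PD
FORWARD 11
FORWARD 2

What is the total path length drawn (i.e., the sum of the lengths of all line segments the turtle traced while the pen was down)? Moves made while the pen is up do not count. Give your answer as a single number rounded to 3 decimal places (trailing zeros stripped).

Answer: 61

Derivation:
Executing turtle program step by step:
Start: pos=(0,0), heading=0, pen down
RT 90: heading 0 -> 270
RT 45: heading 270 -> 225
LT 180: heading 225 -> 45
LT 45: heading 45 -> 90
LT 45: heading 90 -> 135
REPEAT 2 [
  -- iteration 1/2 --
  LT 135: heading 135 -> 270
  BK 19: (0,0) -> (0,19) [heading=270, draw]
  -- iteration 2/2 --
  LT 135: heading 270 -> 45
  BK 19: (0,19) -> (-13.435,5.565) [heading=45, draw]
]
FD 1: (-13.435,5.565) -> (-12.728,6.272) [heading=45, draw]
FD 8: (-12.728,6.272) -> (-7.071,11.929) [heading=45, draw]
FD 1: (-7.071,11.929) -> (-6.364,12.636) [heading=45, draw]
PD: pen down
FD 11: (-6.364,12.636) -> (1.414,20.414) [heading=45, draw]
FD 2: (1.414,20.414) -> (2.828,21.828) [heading=45, draw]
Final: pos=(2.828,21.828), heading=45, 7 segment(s) drawn

Segment lengths:
  seg 1: (0,0) -> (0,19), length = 19
  seg 2: (0,19) -> (-13.435,5.565), length = 19
  seg 3: (-13.435,5.565) -> (-12.728,6.272), length = 1
  seg 4: (-12.728,6.272) -> (-7.071,11.929), length = 8
  seg 5: (-7.071,11.929) -> (-6.364,12.636), length = 1
  seg 6: (-6.364,12.636) -> (1.414,20.414), length = 11
  seg 7: (1.414,20.414) -> (2.828,21.828), length = 2
Total = 61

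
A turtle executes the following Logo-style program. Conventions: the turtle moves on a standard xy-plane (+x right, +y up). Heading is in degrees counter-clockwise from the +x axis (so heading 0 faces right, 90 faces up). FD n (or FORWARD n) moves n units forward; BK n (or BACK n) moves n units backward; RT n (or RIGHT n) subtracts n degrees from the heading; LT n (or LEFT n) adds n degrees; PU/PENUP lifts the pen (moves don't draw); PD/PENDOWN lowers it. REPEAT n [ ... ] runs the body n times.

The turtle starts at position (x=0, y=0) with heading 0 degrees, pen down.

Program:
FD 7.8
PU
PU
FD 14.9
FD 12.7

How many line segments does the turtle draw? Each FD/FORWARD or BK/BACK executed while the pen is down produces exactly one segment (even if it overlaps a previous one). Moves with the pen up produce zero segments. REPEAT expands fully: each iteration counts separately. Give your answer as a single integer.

Answer: 1

Derivation:
Executing turtle program step by step:
Start: pos=(0,0), heading=0, pen down
FD 7.8: (0,0) -> (7.8,0) [heading=0, draw]
PU: pen up
PU: pen up
FD 14.9: (7.8,0) -> (22.7,0) [heading=0, move]
FD 12.7: (22.7,0) -> (35.4,0) [heading=0, move]
Final: pos=(35.4,0), heading=0, 1 segment(s) drawn
Segments drawn: 1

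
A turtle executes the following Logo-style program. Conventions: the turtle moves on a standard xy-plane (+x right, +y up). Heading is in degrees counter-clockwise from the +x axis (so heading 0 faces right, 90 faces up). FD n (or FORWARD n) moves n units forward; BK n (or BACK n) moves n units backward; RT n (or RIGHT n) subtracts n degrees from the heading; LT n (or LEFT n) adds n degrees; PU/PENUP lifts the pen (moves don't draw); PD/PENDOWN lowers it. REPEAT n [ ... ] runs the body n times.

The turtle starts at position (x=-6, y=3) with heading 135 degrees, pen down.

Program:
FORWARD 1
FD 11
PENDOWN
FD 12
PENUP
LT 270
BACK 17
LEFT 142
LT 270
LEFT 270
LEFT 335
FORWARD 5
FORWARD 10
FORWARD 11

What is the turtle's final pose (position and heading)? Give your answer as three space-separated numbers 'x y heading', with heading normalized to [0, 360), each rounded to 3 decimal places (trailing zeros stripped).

Answer: -10.264 -0.085 342

Derivation:
Executing turtle program step by step:
Start: pos=(-6,3), heading=135, pen down
FD 1: (-6,3) -> (-6.707,3.707) [heading=135, draw]
FD 11: (-6.707,3.707) -> (-14.485,11.485) [heading=135, draw]
PD: pen down
FD 12: (-14.485,11.485) -> (-22.971,19.971) [heading=135, draw]
PU: pen up
LT 270: heading 135 -> 45
BK 17: (-22.971,19.971) -> (-34.991,7.95) [heading=45, move]
LT 142: heading 45 -> 187
LT 270: heading 187 -> 97
LT 270: heading 97 -> 7
LT 335: heading 7 -> 342
FD 5: (-34.991,7.95) -> (-30.236,6.405) [heading=342, move]
FD 10: (-30.236,6.405) -> (-20.726,3.314) [heading=342, move]
FD 11: (-20.726,3.314) -> (-10.264,-0.085) [heading=342, move]
Final: pos=(-10.264,-0.085), heading=342, 3 segment(s) drawn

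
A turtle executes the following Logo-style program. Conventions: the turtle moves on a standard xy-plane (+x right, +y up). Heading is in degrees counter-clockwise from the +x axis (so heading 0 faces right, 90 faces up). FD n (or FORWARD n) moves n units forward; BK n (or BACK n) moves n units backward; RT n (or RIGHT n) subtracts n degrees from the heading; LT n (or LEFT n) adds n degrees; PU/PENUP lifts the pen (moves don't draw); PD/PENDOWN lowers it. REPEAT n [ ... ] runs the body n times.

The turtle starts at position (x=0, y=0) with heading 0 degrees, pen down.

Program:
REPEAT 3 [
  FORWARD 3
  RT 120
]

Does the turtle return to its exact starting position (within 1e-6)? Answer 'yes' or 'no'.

Answer: yes

Derivation:
Executing turtle program step by step:
Start: pos=(0,0), heading=0, pen down
REPEAT 3 [
  -- iteration 1/3 --
  FD 3: (0,0) -> (3,0) [heading=0, draw]
  RT 120: heading 0 -> 240
  -- iteration 2/3 --
  FD 3: (3,0) -> (1.5,-2.598) [heading=240, draw]
  RT 120: heading 240 -> 120
  -- iteration 3/3 --
  FD 3: (1.5,-2.598) -> (0,0) [heading=120, draw]
  RT 120: heading 120 -> 0
]
Final: pos=(0,0), heading=0, 3 segment(s) drawn

Start position: (0, 0)
Final position: (0, 0)
Distance = 0; < 1e-6 -> CLOSED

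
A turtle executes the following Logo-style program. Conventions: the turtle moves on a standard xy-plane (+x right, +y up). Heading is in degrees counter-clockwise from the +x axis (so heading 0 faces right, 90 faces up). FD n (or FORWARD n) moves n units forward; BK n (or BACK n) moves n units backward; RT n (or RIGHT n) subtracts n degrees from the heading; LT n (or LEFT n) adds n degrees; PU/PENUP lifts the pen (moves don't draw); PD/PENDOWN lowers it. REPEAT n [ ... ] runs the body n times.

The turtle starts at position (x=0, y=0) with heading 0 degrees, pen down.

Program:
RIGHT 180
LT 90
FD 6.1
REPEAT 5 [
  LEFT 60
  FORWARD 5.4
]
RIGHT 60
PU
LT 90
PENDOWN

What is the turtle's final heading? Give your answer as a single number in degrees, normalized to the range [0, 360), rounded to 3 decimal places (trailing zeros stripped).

Answer: 240

Derivation:
Executing turtle program step by step:
Start: pos=(0,0), heading=0, pen down
RT 180: heading 0 -> 180
LT 90: heading 180 -> 270
FD 6.1: (0,0) -> (0,-6.1) [heading=270, draw]
REPEAT 5 [
  -- iteration 1/5 --
  LT 60: heading 270 -> 330
  FD 5.4: (0,-6.1) -> (4.677,-8.8) [heading=330, draw]
  -- iteration 2/5 --
  LT 60: heading 330 -> 30
  FD 5.4: (4.677,-8.8) -> (9.353,-6.1) [heading=30, draw]
  -- iteration 3/5 --
  LT 60: heading 30 -> 90
  FD 5.4: (9.353,-6.1) -> (9.353,-0.7) [heading=90, draw]
  -- iteration 4/5 --
  LT 60: heading 90 -> 150
  FD 5.4: (9.353,-0.7) -> (4.677,2) [heading=150, draw]
  -- iteration 5/5 --
  LT 60: heading 150 -> 210
  FD 5.4: (4.677,2) -> (0,-0.7) [heading=210, draw]
]
RT 60: heading 210 -> 150
PU: pen up
LT 90: heading 150 -> 240
PD: pen down
Final: pos=(0,-0.7), heading=240, 6 segment(s) drawn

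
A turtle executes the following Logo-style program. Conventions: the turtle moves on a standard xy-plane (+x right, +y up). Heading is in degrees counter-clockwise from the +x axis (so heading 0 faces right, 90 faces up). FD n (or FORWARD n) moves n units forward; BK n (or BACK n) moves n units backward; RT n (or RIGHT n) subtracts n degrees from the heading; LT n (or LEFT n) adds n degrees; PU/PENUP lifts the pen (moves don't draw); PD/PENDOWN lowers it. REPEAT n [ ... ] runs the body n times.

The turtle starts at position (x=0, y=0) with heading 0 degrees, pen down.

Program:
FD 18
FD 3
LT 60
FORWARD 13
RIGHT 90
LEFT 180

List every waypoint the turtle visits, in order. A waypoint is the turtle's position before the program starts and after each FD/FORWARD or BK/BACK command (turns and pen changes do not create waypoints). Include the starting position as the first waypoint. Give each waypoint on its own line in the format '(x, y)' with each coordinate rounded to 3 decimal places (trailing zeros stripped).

Answer: (0, 0)
(18, 0)
(21, 0)
(27.5, 11.258)

Derivation:
Executing turtle program step by step:
Start: pos=(0,0), heading=0, pen down
FD 18: (0,0) -> (18,0) [heading=0, draw]
FD 3: (18,0) -> (21,0) [heading=0, draw]
LT 60: heading 0 -> 60
FD 13: (21,0) -> (27.5,11.258) [heading=60, draw]
RT 90: heading 60 -> 330
LT 180: heading 330 -> 150
Final: pos=(27.5,11.258), heading=150, 3 segment(s) drawn
Waypoints (4 total):
(0, 0)
(18, 0)
(21, 0)
(27.5, 11.258)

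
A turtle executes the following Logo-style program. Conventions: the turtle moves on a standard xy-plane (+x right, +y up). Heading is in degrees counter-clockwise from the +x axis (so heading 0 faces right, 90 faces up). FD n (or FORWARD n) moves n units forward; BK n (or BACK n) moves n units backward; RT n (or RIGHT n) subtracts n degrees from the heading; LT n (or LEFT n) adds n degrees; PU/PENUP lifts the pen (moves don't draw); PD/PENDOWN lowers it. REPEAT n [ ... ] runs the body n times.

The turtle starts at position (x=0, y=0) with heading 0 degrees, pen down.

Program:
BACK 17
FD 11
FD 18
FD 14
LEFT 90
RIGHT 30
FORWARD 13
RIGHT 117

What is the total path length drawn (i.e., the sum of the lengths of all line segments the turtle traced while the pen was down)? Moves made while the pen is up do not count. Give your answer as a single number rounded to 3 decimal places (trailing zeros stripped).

Answer: 73

Derivation:
Executing turtle program step by step:
Start: pos=(0,0), heading=0, pen down
BK 17: (0,0) -> (-17,0) [heading=0, draw]
FD 11: (-17,0) -> (-6,0) [heading=0, draw]
FD 18: (-6,0) -> (12,0) [heading=0, draw]
FD 14: (12,0) -> (26,0) [heading=0, draw]
LT 90: heading 0 -> 90
RT 30: heading 90 -> 60
FD 13: (26,0) -> (32.5,11.258) [heading=60, draw]
RT 117: heading 60 -> 303
Final: pos=(32.5,11.258), heading=303, 5 segment(s) drawn

Segment lengths:
  seg 1: (0,0) -> (-17,0), length = 17
  seg 2: (-17,0) -> (-6,0), length = 11
  seg 3: (-6,0) -> (12,0), length = 18
  seg 4: (12,0) -> (26,0), length = 14
  seg 5: (26,0) -> (32.5,11.258), length = 13
Total = 73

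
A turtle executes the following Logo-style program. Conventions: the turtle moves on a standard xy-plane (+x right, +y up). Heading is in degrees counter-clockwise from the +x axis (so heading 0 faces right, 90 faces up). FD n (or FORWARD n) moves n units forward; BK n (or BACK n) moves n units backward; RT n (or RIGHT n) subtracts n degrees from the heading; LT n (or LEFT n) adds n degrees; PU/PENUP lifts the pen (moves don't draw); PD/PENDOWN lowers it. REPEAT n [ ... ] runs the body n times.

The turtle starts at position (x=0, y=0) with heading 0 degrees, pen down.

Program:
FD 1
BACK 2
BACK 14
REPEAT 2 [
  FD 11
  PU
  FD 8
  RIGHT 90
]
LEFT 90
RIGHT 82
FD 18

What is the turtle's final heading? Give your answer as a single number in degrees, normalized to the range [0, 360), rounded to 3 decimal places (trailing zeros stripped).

Answer: 188

Derivation:
Executing turtle program step by step:
Start: pos=(0,0), heading=0, pen down
FD 1: (0,0) -> (1,0) [heading=0, draw]
BK 2: (1,0) -> (-1,0) [heading=0, draw]
BK 14: (-1,0) -> (-15,0) [heading=0, draw]
REPEAT 2 [
  -- iteration 1/2 --
  FD 11: (-15,0) -> (-4,0) [heading=0, draw]
  PU: pen up
  FD 8: (-4,0) -> (4,0) [heading=0, move]
  RT 90: heading 0 -> 270
  -- iteration 2/2 --
  FD 11: (4,0) -> (4,-11) [heading=270, move]
  PU: pen up
  FD 8: (4,-11) -> (4,-19) [heading=270, move]
  RT 90: heading 270 -> 180
]
LT 90: heading 180 -> 270
RT 82: heading 270 -> 188
FD 18: (4,-19) -> (-13.825,-21.505) [heading=188, move]
Final: pos=(-13.825,-21.505), heading=188, 4 segment(s) drawn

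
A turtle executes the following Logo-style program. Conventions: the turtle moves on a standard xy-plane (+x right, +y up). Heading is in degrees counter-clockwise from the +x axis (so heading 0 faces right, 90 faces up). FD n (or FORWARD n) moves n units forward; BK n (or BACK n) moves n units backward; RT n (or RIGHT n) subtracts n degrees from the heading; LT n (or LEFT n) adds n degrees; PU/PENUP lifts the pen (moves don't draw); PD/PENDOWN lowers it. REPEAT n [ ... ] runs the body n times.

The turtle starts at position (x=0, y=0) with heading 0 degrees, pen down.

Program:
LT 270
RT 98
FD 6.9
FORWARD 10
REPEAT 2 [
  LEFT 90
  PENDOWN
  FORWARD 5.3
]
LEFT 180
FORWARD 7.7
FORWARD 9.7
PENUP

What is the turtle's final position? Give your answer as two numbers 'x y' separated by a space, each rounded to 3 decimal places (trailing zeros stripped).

Executing turtle program step by step:
Start: pos=(0,0), heading=0, pen down
LT 270: heading 0 -> 270
RT 98: heading 270 -> 172
FD 6.9: (0,0) -> (-6.833,0.96) [heading=172, draw]
FD 10: (-6.833,0.96) -> (-16.736,2.352) [heading=172, draw]
REPEAT 2 [
  -- iteration 1/2 --
  LT 90: heading 172 -> 262
  PD: pen down
  FD 5.3: (-16.736,2.352) -> (-17.473,-2.896) [heading=262, draw]
  -- iteration 2/2 --
  LT 90: heading 262 -> 352
  PD: pen down
  FD 5.3: (-17.473,-2.896) -> (-12.225,-3.634) [heading=352, draw]
]
LT 180: heading 352 -> 172
FD 7.7: (-12.225,-3.634) -> (-19.85,-2.562) [heading=172, draw]
FD 9.7: (-19.85,-2.562) -> (-29.455,-1.212) [heading=172, draw]
PU: pen up
Final: pos=(-29.455,-1.212), heading=172, 6 segment(s) drawn

Answer: -29.455 -1.212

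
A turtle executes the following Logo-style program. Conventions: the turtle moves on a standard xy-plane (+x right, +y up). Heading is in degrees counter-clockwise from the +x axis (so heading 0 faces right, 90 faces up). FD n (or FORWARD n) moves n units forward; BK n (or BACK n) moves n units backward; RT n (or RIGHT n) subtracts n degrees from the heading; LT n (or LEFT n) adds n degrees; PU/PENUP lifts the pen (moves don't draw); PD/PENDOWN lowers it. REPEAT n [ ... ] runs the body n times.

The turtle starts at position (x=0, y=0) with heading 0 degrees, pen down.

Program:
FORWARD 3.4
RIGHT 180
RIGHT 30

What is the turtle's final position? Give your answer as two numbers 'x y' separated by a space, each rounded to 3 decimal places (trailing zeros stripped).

Executing turtle program step by step:
Start: pos=(0,0), heading=0, pen down
FD 3.4: (0,0) -> (3.4,0) [heading=0, draw]
RT 180: heading 0 -> 180
RT 30: heading 180 -> 150
Final: pos=(3.4,0), heading=150, 1 segment(s) drawn

Answer: 3.4 0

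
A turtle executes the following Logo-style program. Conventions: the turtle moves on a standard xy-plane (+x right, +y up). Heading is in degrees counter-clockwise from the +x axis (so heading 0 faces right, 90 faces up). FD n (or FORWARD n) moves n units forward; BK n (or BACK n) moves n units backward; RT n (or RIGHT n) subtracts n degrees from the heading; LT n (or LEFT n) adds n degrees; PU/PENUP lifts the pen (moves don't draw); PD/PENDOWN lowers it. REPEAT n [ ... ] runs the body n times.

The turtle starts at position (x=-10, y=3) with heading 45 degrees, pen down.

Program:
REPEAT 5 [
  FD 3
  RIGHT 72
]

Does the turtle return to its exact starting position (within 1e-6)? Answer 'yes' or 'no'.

Executing turtle program step by step:
Start: pos=(-10,3), heading=45, pen down
REPEAT 5 [
  -- iteration 1/5 --
  FD 3: (-10,3) -> (-7.879,5.121) [heading=45, draw]
  RT 72: heading 45 -> 333
  -- iteration 2/5 --
  FD 3: (-7.879,5.121) -> (-5.206,3.759) [heading=333, draw]
  RT 72: heading 333 -> 261
  -- iteration 3/5 --
  FD 3: (-5.206,3.759) -> (-5.675,0.796) [heading=261, draw]
  RT 72: heading 261 -> 189
  -- iteration 4/5 --
  FD 3: (-5.675,0.796) -> (-8.638,0.327) [heading=189, draw]
  RT 72: heading 189 -> 117
  -- iteration 5/5 --
  FD 3: (-8.638,0.327) -> (-10,3) [heading=117, draw]
  RT 72: heading 117 -> 45
]
Final: pos=(-10,3), heading=45, 5 segment(s) drawn

Start position: (-10, 3)
Final position: (-10, 3)
Distance = 0; < 1e-6 -> CLOSED

Answer: yes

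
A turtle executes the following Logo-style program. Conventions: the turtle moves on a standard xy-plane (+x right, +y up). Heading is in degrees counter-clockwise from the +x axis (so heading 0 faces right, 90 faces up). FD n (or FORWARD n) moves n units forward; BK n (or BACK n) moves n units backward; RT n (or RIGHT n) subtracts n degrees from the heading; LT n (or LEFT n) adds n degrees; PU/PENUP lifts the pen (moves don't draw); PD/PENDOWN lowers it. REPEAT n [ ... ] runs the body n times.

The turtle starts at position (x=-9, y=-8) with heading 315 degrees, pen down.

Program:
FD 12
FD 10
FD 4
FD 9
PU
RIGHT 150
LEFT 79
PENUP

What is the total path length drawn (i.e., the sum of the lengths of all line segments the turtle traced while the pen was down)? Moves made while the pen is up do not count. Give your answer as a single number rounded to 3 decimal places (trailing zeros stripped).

Answer: 35

Derivation:
Executing turtle program step by step:
Start: pos=(-9,-8), heading=315, pen down
FD 12: (-9,-8) -> (-0.515,-16.485) [heading=315, draw]
FD 10: (-0.515,-16.485) -> (6.556,-23.556) [heading=315, draw]
FD 4: (6.556,-23.556) -> (9.385,-26.385) [heading=315, draw]
FD 9: (9.385,-26.385) -> (15.749,-32.749) [heading=315, draw]
PU: pen up
RT 150: heading 315 -> 165
LT 79: heading 165 -> 244
PU: pen up
Final: pos=(15.749,-32.749), heading=244, 4 segment(s) drawn

Segment lengths:
  seg 1: (-9,-8) -> (-0.515,-16.485), length = 12
  seg 2: (-0.515,-16.485) -> (6.556,-23.556), length = 10
  seg 3: (6.556,-23.556) -> (9.385,-26.385), length = 4
  seg 4: (9.385,-26.385) -> (15.749,-32.749), length = 9
Total = 35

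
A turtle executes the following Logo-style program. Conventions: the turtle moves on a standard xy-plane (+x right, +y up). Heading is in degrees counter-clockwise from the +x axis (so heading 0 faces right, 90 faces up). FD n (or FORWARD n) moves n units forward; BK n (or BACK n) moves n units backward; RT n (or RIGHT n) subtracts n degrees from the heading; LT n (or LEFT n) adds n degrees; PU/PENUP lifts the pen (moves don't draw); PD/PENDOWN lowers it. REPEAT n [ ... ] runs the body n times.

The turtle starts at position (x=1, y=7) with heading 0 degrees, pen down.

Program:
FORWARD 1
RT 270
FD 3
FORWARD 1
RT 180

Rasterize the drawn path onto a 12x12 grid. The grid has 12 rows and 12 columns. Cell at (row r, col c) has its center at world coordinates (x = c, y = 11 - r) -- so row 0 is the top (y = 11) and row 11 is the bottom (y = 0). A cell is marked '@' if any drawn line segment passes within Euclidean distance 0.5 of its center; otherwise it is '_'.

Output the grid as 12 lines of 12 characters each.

Segment 0: (1,7) -> (2,7)
Segment 1: (2,7) -> (2,10)
Segment 2: (2,10) -> (2,11)

Answer: __@_________
__@_________
__@_________
__@_________
_@@_________
____________
____________
____________
____________
____________
____________
____________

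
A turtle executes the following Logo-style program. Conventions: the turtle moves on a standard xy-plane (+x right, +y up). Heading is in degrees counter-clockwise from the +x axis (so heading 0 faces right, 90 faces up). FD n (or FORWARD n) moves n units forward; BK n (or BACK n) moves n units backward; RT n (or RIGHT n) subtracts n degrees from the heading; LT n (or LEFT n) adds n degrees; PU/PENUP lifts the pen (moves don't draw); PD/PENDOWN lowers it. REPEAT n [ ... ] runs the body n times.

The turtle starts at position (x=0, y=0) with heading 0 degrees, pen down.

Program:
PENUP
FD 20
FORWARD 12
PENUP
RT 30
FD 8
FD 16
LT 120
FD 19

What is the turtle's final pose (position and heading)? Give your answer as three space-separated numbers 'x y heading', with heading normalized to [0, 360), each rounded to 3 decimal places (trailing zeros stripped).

Answer: 52.785 7 90

Derivation:
Executing turtle program step by step:
Start: pos=(0,0), heading=0, pen down
PU: pen up
FD 20: (0,0) -> (20,0) [heading=0, move]
FD 12: (20,0) -> (32,0) [heading=0, move]
PU: pen up
RT 30: heading 0 -> 330
FD 8: (32,0) -> (38.928,-4) [heading=330, move]
FD 16: (38.928,-4) -> (52.785,-12) [heading=330, move]
LT 120: heading 330 -> 90
FD 19: (52.785,-12) -> (52.785,7) [heading=90, move]
Final: pos=(52.785,7), heading=90, 0 segment(s) drawn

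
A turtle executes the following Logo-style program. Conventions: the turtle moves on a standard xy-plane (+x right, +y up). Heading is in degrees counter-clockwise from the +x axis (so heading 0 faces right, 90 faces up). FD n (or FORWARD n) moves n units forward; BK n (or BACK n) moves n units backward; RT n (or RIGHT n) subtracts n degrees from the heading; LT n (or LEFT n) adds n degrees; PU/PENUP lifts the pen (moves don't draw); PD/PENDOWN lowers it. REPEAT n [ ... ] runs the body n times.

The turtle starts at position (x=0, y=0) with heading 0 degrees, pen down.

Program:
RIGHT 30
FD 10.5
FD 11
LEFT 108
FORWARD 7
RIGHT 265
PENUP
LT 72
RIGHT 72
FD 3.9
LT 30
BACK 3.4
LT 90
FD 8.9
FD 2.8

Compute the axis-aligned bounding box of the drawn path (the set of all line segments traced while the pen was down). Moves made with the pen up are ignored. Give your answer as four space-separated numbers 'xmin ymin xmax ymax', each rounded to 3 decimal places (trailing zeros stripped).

Answer: 0 -10.75 20.075 0

Derivation:
Executing turtle program step by step:
Start: pos=(0,0), heading=0, pen down
RT 30: heading 0 -> 330
FD 10.5: (0,0) -> (9.093,-5.25) [heading=330, draw]
FD 11: (9.093,-5.25) -> (18.62,-10.75) [heading=330, draw]
LT 108: heading 330 -> 78
FD 7: (18.62,-10.75) -> (20.075,-3.903) [heading=78, draw]
RT 265: heading 78 -> 173
PU: pen up
LT 72: heading 173 -> 245
RT 72: heading 245 -> 173
FD 3.9: (20.075,-3.903) -> (16.204,-3.428) [heading=173, move]
LT 30: heading 173 -> 203
BK 3.4: (16.204,-3.428) -> (19.334,-2.099) [heading=203, move]
LT 90: heading 203 -> 293
FD 8.9: (19.334,-2.099) -> (22.811,-10.292) [heading=293, move]
FD 2.8: (22.811,-10.292) -> (23.905,-12.869) [heading=293, move]
Final: pos=(23.905,-12.869), heading=293, 3 segment(s) drawn

Segment endpoints: x in {0, 9.093, 18.62, 20.075}, y in {-10.75, -5.25, -3.903, 0}
xmin=0, ymin=-10.75, xmax=20.075, ymax=0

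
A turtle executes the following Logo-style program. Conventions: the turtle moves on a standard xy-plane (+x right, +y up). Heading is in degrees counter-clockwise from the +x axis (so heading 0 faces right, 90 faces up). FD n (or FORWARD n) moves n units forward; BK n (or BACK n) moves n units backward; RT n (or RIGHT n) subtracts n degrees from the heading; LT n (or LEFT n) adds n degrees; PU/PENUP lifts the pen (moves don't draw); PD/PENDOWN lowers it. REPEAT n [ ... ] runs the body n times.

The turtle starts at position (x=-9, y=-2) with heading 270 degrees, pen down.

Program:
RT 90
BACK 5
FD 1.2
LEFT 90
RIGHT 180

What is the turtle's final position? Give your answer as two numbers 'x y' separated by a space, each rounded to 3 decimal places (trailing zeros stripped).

Executing turtle program step by step:
Start: pos=(-9,-2), heading=270, pen down
RT 90: heading 270 -> 180
BK 5: (-9,-2) -> (-4,-2) [heading=180, draw]
FD 1.2: (-4,-2) -> (-5.2,-2) [heading=180, draw]
LT 90: heading 180 -> 270
RT 180: heading 270 -> 90
Final: pos=(-5.2,-2), heading=90, 2 segment(s) drawn

Answer: -5.2 -2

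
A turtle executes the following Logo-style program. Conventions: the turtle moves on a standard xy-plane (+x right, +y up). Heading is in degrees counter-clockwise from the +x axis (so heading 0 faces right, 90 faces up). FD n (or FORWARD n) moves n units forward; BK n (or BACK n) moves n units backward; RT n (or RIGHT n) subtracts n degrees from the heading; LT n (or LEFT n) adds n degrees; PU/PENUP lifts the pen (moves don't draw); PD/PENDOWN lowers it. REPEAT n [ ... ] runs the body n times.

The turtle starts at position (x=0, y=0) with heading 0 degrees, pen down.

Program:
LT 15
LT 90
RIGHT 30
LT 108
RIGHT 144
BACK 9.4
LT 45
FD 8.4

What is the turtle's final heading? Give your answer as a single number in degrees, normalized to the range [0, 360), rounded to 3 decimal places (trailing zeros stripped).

Executing turtle program step by step:
Start: pos=(0,0), heading=0, pen down
LT 15: heading 0 -> 15
LT 90: heading 15 -> 105
RT 30: heading 105 -> 75
LT 108: heading 75 -> 183
RT 144: heading 183 -> 39
BK 9.4: (0,0) -> (-7.305,-5.916) [heading=39, draw]
LT 45: heading 39 -> 84
FD 8.4: (-7.305,-5.916) -> (-6.427,2.438) [heading=84, draw]
Final: pos=(-6.427,2.438), heading=84, 2 segment(s) drawn

Answer: 84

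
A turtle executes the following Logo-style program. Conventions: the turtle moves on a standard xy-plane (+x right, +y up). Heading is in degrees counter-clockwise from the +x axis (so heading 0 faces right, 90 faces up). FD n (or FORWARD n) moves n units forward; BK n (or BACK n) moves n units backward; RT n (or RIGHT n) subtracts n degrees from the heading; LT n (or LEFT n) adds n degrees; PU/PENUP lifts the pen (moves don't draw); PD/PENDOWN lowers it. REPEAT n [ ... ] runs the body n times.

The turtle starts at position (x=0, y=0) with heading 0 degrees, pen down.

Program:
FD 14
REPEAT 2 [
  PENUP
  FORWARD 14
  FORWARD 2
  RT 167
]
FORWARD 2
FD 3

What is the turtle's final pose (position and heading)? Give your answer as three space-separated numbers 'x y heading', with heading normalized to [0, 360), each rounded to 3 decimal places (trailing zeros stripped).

Executing turtle program step by step:
Start: pos=(0,0), heading=0, pen down
FD 14: (0,0) -> (14,0) [heading=0, draw]
REPEAT 2 [
  -- iteration 1/2 --
  PU: pen up
  FD 14: (14,0) -> (28,0) [heading=0, move]
  FD 2: (28,0) -> (30,0) [heading=0, move]
  RT 167: heading 0 -> 193
  -- iteration 2/2 --
  PU: pen up
  FD 14: (30,0) -> (16.359,-3.149) [heading=193, move]
  FD 2: (16.359,-3.149) -> (14.41,-3.599) [heading=193, move]
  RT 167: heading 193 -> 26
]
FD 2: (14.41,-3.599) -> (16.208,-2.722) [heading=26, move]
FD 3: (16.208,-2.722) -> (18.904,-1.407) [heading=26, move]
Final: pos=(18.904,-1.407), heading=26, 1 segment(s) drawn

Answer: 18.904 -1.407 26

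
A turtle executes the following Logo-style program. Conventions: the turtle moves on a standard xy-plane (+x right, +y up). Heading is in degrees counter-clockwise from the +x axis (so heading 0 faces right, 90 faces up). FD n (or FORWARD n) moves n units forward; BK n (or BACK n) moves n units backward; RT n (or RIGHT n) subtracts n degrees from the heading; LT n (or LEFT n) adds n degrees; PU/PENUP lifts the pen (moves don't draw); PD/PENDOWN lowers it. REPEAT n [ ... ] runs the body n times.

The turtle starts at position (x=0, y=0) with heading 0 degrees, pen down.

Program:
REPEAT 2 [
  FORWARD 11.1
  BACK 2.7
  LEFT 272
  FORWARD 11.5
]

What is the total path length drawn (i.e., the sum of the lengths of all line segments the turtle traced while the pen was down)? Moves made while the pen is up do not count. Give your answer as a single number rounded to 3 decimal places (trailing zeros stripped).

Executing turtle program step by step:
Start: pos=(0,0), heading=0, pen down
REPEAT 2 [
  -- iteration 1/2 --
  FD 11.1: (0,0) -> (11.1,0) [heading=0, draw]
  BK 2.7: (11.1,0) -> (8.4,0) [heading=0, draw]
  LT 272: heading 0 -> 272
  FD 11.5: (8.4,0) -> (8.801,-11.493) [heading=272, draw]
  -- iteration 2/2 --
  FD 11.1: (8.801,-11.493) -> (9.189,-22.586) [heading=272, draw]
  BK 2.7: (9.189,-22.586) -> (9.094,-19.888) [heading=272, draw]
  LT 272: heading 272 -> 184
  FD 11.5: (9.094,-19.888) -> (-2.377,-20.69) [heading=184, draw]
]
Final: pos=(-2.377,-20.69), heading=184, 6 segment(s) drawn

Segment lengths:
  seg 1: (0,0) -> (11.1,0), length = 11.1
  seg 2: (11.1,0) -> (8.4,0), length = 2.7
  seg 3: (8.4,0) -> (8.801,-11.493), length = 11.5
  seg 4: (8.801,-11.493) -> (9.189,-22.586), length = 11.1
  seg 5: (9.189,-22.586) -> (9.094,-19.888), length = 2.7
  seg 6: (9.094,-19.888) -> (-2.377,-20.69), length = 11.5
Total = 50.6

Answer: 50.6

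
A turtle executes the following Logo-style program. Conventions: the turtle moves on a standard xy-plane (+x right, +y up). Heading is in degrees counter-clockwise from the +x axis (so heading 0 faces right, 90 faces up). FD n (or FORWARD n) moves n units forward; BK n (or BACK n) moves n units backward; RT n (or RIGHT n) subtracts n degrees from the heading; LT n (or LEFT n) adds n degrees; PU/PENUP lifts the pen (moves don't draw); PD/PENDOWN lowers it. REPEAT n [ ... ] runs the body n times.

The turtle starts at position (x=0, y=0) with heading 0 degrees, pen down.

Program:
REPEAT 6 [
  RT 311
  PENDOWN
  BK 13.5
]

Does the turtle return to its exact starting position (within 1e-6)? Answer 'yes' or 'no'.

Executing turtle program step by step:
Start: pos=(0,0), heading=0, pen down
REPEAT 6 [
  -- iteration 1/6 --
  RT 311: heading 0 -> 49
  PD: pen down
  BK 13.5: (0,0) -> (-8.857,-10.189) [heading=49, draw]
  -- iteration 2/6 --
  RT 311: heading 49 -> 98
  PD: pen down
  BK 13.5: (-8.857,-10.189) -> (-6.978,-23.557) [heading=98, draw]
  -- iteration 3/6 --
  RT 311: heading 98 -> 147
  PD: pen down
  BK 13.5: (-6.978,-23.557) -> (4.344,-30.91) [heading=147, draw]
  -- iteration 4/6 --
  RT 311: heading 147 -> 196
  PD: pen down
  BK 13.5: (4.344,-30.91) -> (17.321,-27.189) [heading=196, draw]
  -- iteration 5/6 --
  RT 311: heading 196 -> 245
  PD: pen down
  BK 13.5: (17.321,-27.189) -> (23.026,-14.954) [heading=245, draw]
  -- iteration 6/6 --
  RT 311: heading 245 -> 294
  PD: pen down
  BK 13.5: (23.026,-14.954) -> (17.536,-2.621) [heading=294, draw]
]
Final: pos=(17.536,-2.621), heading=294, 6 segment(s) drawn

Start position: (0, 0)
Final position: (17.536, -2.621)
Distance = 17.73; >= 1e-6 -> NOT closed

Answer: no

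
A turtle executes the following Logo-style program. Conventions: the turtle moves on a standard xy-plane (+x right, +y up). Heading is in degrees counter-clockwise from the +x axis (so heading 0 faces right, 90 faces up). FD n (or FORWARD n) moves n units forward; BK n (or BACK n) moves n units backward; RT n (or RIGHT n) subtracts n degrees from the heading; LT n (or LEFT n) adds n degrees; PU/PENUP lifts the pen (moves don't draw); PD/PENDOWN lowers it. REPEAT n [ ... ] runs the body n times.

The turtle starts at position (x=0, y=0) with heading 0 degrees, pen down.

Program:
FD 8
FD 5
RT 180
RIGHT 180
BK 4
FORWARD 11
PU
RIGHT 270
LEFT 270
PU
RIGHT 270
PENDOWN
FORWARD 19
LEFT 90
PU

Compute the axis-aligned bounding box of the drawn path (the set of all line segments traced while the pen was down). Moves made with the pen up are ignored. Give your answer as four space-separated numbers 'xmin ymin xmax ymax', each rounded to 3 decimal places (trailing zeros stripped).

Executing turtle program step by step:
Start: pos=(0,0), heading=0, pen down
FD 8: (0,0) -> (8,0) [heading=0, draw]
FD 5: (8,0) -> (13,0) [heading=0, draw]
RT 180: heading 0 -> 180
RT 180: heading 180 -> 0
BK 4: (13,0) -> (9,0) [heading=0, draw]
FD 11: (9,0) -> (20,0) [heading=0, draw]
PU: pen up
RT 270: heading 0 -> 90
LT 270: heading 90 -> 0
PU: pen up
RT 270: heading 0 -> 90
PD: pen down
FD 19: (20,0) -> (20,19) [heading=90, draw]
LT 90: heading 90 -> 180
PU: pen up
Final: pos=(20,19), heading=180, 5 segment(s) drawn

Segment endpoints: x in {0, 8, 9, 13, 20, 20}, y in {0, 0, 0, 19}
xmin=0, ymin=0, xmax=20, ymax=19

Answer: 0 0 20 19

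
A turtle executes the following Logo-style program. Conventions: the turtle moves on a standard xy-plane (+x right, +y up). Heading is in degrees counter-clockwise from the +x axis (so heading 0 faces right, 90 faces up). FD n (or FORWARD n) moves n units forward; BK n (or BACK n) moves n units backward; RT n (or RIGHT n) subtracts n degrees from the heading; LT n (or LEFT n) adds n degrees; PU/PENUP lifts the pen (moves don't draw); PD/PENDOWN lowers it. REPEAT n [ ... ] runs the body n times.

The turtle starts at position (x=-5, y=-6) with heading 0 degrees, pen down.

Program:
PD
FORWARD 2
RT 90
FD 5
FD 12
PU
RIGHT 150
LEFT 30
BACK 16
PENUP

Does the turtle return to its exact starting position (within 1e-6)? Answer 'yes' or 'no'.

Answer: no

Derivation:
Executing turtle program step by step:
Start: pos=(-5,-6), heading=0, pen down
PD: pen down
FD 2: (-5,-6) -> (-3,-6) [heading=0, draw]
RT 90: heading 0 -> 270
FD 5: (-3,-6) -> (-3,-11) [heading=270, draw]
FD 12: (-3,-11) -> (-3,-23) [heading=270, draw]
PU: pen up
RT 150: heading 270 -> 120
LT 30: heading 120 -> 150
BK 16: (-3,-23) -> (10.856,-31) [heading=150, move]
PU: pen up
Final: pos=(10.856,-31), heading=150, 3 segment(s) drawn

Start position: (-5, -6)
Final position: (10.856, -31)
Distance = 29.604; >= 1e-6 -> NOT closed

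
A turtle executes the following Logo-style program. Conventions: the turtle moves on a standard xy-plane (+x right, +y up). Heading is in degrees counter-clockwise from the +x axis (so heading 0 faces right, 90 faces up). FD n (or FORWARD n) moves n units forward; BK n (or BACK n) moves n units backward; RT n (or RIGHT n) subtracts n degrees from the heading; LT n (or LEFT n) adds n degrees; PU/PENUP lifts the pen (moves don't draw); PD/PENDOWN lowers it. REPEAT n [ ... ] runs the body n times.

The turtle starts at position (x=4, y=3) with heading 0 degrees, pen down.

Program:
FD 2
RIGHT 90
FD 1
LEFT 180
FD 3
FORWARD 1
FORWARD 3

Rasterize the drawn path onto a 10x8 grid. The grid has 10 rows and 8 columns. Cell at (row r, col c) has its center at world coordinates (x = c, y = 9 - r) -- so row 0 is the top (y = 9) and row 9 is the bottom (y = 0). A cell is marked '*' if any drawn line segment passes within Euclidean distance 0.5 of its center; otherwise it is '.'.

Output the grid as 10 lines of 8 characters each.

Segment 0: (4,3) -> (6,3)
Segment 1: (6,3) -> (6,2)
Segment 2: (6,2) -> (6,5)
Segment 3: (6,5) -> (6,6)
Segment 4: (6,6) -> (6,9)

Answer: ......*.
......*.
......*.
......*.
......*.
......*.
....***.
......*.
........
........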